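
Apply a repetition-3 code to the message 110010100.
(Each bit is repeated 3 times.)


Each bit -> 3 copies

111111000000111000111000000


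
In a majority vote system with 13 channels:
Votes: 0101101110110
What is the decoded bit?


Ones: 8 out of 13
Threshold: 7

1 (8/13 voted 1)


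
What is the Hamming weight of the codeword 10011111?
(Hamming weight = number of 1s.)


Counting 1s in 10011111

6


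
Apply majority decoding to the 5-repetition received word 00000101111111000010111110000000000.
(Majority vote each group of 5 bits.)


Groups: 00000, 10111, 11110, 00010, 11111, 00000, 00000
Majority votes: 0110100

0110100


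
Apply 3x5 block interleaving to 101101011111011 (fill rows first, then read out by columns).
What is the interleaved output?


Matrix:
  10110
  10111
  11011
Read columns: 111001110111011

111001110111011


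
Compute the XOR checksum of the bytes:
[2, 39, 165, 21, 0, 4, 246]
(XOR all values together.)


XOR chain: 2 ^ 39 ^ 165 ^ 21 ^ 0 ^ 4 ^ 246 = 103

103


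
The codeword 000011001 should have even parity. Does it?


Number of 1s: 3

No, parity error (3 ones)


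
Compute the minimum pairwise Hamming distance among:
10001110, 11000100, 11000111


Comparing all pairs, minimum distance: 2
Can detect 1 errors, correct 0 errors

2


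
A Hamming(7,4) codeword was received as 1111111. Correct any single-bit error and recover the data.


Syndrome = 0: no error detected

Data: 1111 (no errors)


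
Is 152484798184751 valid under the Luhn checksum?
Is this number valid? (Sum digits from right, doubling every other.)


Luhn sum = 79
79 mod 10 = 9

Invalid (Luhn sum mod 10 = 9)


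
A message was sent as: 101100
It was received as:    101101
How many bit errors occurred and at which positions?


XOR: 000001

1 error(s) at position(s): 5


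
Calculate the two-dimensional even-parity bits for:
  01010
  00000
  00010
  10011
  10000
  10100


Row parities: 001110
Column parities: 11111

Row P: 001110, Col P: 11111, Corner: 1


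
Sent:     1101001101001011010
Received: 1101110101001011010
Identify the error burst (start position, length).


XOR: 0000111000000000000

Burst at position 4, length 3


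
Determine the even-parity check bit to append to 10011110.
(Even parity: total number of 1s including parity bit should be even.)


Number of 1s in data: 5
Parity bit: 1

1


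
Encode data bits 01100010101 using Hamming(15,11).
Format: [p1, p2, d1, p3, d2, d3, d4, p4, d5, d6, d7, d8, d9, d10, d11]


Parity bits: p1=0, p2=1, p3=0, p4=1

010011010010101


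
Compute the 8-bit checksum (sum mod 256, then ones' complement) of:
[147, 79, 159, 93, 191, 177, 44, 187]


Sum = 1077 mod 256 = 53
Complement = 202

202


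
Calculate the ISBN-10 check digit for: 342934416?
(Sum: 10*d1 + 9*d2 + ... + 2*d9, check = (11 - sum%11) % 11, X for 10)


Weighted sum: 214
214 mod 11 = 5

Check digit: 6


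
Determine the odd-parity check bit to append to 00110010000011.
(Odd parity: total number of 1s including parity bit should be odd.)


Number of 1s in data: 5
Parity bit: 0

0


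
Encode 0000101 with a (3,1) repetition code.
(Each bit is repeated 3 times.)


Each bit -> 3 copies

000000000000111000111


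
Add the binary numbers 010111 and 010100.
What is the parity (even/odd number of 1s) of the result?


010111 = 23
010100 = 20
Sum = 43 = 101011
1s count = 4

even parity (4 ones in 101011)


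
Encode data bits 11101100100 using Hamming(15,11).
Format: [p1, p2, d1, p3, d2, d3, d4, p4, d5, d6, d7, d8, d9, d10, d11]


Parity bits: p1=0, p2=1, p3=1, p4=1

011111011100100


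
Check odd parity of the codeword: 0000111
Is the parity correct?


Number of 1s: 3

Yes, parity is correct (3 ones)


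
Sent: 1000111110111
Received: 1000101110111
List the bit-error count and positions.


XOR: 0000010000000

1 error(s) at position(s): 5


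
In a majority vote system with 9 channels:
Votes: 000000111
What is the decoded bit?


Ones: 3 out of 9
Threshold: 5

0 (3/9 voted 1)


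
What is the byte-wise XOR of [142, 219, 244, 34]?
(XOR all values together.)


XOR chain: 142 ^ 219 ^ 244 ^ 34 = 131

131


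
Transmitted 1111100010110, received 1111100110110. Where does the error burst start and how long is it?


XOR: 0000000100000

Burst at position 7, length 1


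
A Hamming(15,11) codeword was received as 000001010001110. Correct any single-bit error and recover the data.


Syndrome = 1: error at position 1

Data: 00100001110 (corrected bit 1)


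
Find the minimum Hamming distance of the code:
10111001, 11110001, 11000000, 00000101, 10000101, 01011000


Comparing all pairs, minimum distance: 1
Can detect 0 errors, correct 0 errors

1


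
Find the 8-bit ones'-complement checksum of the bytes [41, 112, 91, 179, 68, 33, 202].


Sum = 726 mod 256 = 214
Complement = 41

41


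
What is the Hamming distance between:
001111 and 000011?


XOR: 001100
Count of 1s: 2

2


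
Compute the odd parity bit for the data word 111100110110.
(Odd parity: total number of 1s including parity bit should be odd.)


Number of 1s in data: 8
Parity bit: 1

1


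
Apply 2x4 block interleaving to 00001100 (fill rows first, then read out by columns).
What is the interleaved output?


Matrix:
  0000
  1100
Read columns: 01010000

01010000


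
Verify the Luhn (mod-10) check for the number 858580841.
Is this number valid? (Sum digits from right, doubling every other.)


Luhn sum = 43
43 mod 10 = 3

Invalid (Luhn sum mod 10 = 3)


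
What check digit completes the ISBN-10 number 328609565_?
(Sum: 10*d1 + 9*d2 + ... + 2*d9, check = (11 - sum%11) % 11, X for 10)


Weighted sum: 247
247 mod 11 = 5

Check digit: 6


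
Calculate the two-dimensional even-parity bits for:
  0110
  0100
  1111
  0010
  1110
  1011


Row parities: 010111
Column parities: 1010

Row P: 010111, Col P: 1010, Corner: 0


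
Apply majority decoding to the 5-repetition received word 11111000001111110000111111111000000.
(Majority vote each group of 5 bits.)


Groups: 11111, 00000, 11111, 10000, 11111, 11110, 00000
Majority votes: 1010110

1010110


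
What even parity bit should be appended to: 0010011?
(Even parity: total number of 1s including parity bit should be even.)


Number of 1s in data: 3
Parity bit: 1

1


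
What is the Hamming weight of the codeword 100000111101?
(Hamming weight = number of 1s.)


Counting 1s in 100000111101

6


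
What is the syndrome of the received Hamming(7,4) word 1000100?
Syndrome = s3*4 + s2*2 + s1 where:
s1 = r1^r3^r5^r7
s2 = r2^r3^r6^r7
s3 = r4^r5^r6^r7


s1=0, s2=0, s3=1

Syndrome = 4 (error at position 4)


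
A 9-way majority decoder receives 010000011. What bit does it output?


Ones: 3 out of 9
Threshold: 5

0 (3/9 voted 1)


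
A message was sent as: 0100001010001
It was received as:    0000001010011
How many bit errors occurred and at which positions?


XOR: 0100000000010

2 error(s) at position(s): 1, 11


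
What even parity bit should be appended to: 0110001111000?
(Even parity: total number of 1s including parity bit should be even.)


Number of 1s in data: 6
Parity bit: 0

0


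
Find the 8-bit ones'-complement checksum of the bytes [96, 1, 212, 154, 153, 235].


Sum = 851 mod 256 = 83
Complement = 172

172


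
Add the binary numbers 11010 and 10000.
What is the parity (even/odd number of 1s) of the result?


11010 = 26
10000 = 16
Sum = 42 = 101010
1s count = 3

odd parity (3 ones in 101010)


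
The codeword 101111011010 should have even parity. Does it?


Number of 1s: 8

Yes, parity is correct (8 ones)


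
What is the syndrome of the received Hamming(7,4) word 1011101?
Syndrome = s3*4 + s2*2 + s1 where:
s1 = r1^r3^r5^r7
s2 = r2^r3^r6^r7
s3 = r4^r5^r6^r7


s1=0, s2=0, s3=1

Syndrome = 4 (error at position 4)


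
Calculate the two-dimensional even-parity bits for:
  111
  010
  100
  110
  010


Row parities: 11101
Column parities: 101

Row P: 11101, Col P: 101, Corner: 0


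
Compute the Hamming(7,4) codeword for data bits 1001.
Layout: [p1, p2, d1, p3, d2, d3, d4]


Parity bits: p1=0, p2=0, p3=1

0011001


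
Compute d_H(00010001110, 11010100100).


XOR: 11000101010
Count of 1s: 5

5


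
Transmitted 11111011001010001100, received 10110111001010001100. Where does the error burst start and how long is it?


XOR: 01001100000000000000

Burst at position 1, length 5


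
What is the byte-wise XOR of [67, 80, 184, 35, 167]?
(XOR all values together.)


XOR chain: 67 ^ 80 ^ 184 ^ 35 ^ 167 = 47

47


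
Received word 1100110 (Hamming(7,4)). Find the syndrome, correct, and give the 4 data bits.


Syndrome = 0: no error detected

Data: 0110 (no errors)


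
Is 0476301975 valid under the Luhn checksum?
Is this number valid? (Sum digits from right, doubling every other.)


Luhn sum = 42
42 mod 10 = 2

Invalid (Luhn sum mod 10 = 2)


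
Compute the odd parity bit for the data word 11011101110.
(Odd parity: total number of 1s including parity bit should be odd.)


Number of 1s in data: 8
Parity bit: 1

1


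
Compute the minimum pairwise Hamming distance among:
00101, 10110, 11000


Comparing all pairs, minimum distance: 3
Can detect 2 errors, correct 1 errors

3


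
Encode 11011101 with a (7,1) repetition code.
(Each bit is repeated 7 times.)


Each bit -> 7 copies

11111111111111000000011111111111111111111100000001111111


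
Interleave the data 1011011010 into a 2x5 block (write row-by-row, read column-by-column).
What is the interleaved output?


Matrix:
  10110
  11010
Read columns: 1101101100

1101101100


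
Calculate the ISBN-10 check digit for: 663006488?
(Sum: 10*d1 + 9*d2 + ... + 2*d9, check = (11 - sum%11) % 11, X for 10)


Weighted sum: 224
224 mod 11 = 4

Check digit: 7


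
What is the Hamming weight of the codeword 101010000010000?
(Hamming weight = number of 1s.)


Counting 1s in 101010000010000

4


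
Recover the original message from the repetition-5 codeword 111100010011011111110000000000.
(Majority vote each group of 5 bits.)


Groups: 11110, 00100, 11011, 11111, 00000, 00000
Majority votes: 101100

101100


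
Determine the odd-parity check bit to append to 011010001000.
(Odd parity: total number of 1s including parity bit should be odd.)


Number of 1s in data: 4
Parity bit: 1

1


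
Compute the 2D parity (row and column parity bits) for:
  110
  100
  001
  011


Row parities: 0110
Column parities: 000

Row P: 0110, Col P: 000, Corner: 0


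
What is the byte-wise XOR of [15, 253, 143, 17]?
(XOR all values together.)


XOR chain: 15 ^ 253 ^ 143 ^ 17 = 108

108


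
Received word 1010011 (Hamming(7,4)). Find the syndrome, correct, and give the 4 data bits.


Syndrome = 3: error at position 3

Data: 0011 (corrected bit 3)


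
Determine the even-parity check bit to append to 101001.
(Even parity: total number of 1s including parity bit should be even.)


Number of 1s in data: 3
Parity bit: 1

1


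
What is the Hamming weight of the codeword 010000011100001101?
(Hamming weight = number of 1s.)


Counting 1s in 010000011100001101

7


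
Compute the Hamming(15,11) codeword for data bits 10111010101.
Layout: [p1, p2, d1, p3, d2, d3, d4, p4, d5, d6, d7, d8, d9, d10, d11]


Parity bits: p1=0, p2=1, p3=0, p4=0

011001101010101


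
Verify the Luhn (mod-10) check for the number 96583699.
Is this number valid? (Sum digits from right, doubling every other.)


Luhn sum = 54
54 mod 10 = 4

Invalid (Luhn sum mod 10 = 4)


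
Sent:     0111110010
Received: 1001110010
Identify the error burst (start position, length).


XOR: 1110000000

Burst at position 0, length 3


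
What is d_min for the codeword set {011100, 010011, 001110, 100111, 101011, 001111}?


Comparing all pairs, minimum distance: 1
Can detect 0 errors, correct 0 errors

1


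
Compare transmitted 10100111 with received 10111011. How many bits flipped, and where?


XOR: 00011100

3 error(s) at position(s): 3, 4, 5


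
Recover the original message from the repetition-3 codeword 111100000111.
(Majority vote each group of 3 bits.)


Groups: 111, 100, 000, 111
Majority votes: 1001

1001


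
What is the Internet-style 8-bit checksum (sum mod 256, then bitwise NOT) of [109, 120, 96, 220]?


Sum = 545 mod 256 = 33
Complement = 222

222


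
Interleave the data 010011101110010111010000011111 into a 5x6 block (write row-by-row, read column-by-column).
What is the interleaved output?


Matrix:
  010011
  101110
  010111
  010000
  011111
Read columns: 010001011101001011011110110101

010001011101001011011110110101


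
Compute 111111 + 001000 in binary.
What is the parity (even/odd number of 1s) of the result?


111111 = 63
001000 = 8
Sum = 71 = 1000111
1s count = 4

even parity (4 ones in 1000111)


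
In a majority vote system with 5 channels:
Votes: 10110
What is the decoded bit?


Ones: 3 out of 5
Threshold: 3

1 (3/5 voted 1)


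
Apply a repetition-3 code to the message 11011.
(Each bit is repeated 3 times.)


Each bit -> 3 copies

111111000111111


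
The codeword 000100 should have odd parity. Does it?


Number of 1s: 1

Yes, parity is correct (1 ones)


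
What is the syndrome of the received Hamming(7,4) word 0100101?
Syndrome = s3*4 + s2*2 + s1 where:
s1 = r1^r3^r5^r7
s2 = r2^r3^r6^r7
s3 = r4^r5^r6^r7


s1=0, s2=0, s3=0

Syndrome = 0 (no error)


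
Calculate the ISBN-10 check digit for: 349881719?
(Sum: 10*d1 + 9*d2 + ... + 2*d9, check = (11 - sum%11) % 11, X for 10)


Weighted sum: 296
296 mod 11 = 10

Check digit: 1


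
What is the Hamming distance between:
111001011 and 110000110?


XOR: 001001101
Count of 1s: 4

4


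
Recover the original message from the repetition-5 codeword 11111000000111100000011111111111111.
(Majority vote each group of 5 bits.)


Groups: 11111, 00000, 01111, 00000, 01111, 11111, 11111
Majority votes: 1010111

1010111


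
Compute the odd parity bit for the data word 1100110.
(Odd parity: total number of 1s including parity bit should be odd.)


Number of 1s in data: 4
Parity bit: 1

1


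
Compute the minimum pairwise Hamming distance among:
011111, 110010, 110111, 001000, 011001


Comparing all pairs, minimum distance: 2
Can detect 1 errors, correct 0 errors

2


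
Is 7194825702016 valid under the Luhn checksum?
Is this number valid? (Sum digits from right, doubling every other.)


Luhn sum = 60
60 mod 10 = 0

Valid (Luhn sum mod 10 = 0)


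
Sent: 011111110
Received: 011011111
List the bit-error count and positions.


XOR: 000100001

2 error(s) at position(s): 3, 8


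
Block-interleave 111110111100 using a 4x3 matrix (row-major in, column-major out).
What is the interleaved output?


Matrix:
  111
  110
  111
  100
Read columns: 111111101010

111111101010


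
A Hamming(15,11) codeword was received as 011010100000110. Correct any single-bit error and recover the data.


Syndrome = 0: no error detected

Data: 11010000110 (no errors)


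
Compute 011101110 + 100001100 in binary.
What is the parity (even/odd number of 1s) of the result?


011101110 = 238
100001100 = 268
Sum = 506 = 111111010
1s count = 7

odd parity (7 ones in 111111010)


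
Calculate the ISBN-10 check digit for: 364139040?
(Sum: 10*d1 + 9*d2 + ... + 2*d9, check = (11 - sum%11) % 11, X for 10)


Weighted sum: 198
198 mod 11 = 0

Check digit: 0


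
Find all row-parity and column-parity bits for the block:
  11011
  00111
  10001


Row parities: 010
Column parities: 01101

Row P: 010, Col P: 01101, Corner: 1


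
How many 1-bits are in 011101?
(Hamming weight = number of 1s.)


Counting 1s in 011101

4


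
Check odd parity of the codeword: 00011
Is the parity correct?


Number of 1s: 2

No, parity error (2 ones)


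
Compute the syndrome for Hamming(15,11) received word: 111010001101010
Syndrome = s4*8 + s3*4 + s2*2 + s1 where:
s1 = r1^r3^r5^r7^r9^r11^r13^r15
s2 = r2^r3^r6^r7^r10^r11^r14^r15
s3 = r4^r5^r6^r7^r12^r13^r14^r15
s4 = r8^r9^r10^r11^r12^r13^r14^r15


s1=0, s2=0, s3=1, s4=0

Syndrome = 4 (error at position 4)


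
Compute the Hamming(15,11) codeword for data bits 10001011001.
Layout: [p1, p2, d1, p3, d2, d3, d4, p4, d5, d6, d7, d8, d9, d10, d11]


Parity bits: p1=0, p2=1, p3=0, p4=0

011000001011001


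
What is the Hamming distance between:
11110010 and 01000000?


XOR: 10110010
Count of 1s: 4

4


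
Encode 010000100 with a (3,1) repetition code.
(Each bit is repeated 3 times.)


Each bit -> 3 copies

000111000000000000111000000


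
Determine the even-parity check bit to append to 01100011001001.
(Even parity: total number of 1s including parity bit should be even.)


Number of 1s in data: 6
Parity bit: 0

0


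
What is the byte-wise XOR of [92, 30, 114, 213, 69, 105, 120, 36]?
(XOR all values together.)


XOR chain: 92 ^ 30 ^ 114 ^ 213 ^ 69 ^ 105 ^ 120 ^ 36 = 149

149


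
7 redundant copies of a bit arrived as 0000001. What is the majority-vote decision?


Ones: 1 out of 7
Threshold: 4

0 (1/7 voted 1)


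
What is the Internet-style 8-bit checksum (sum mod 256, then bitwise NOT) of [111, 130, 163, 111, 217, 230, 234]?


Sum = 1196 mod 256 = 172
Complement = 83

83


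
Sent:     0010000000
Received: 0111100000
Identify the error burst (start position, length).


XOR: 0101100000

Burst at position 1, length 4


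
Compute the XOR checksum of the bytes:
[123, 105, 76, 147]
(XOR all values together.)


XOR chain: 123 ^ 105 ^ 76 ^ 147 = 205

205


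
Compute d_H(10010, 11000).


XOR: 01010
Count of 1s: 2

2


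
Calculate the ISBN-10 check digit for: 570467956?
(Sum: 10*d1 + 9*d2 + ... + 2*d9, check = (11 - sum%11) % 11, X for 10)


Weighted sum: 275
275 mod 11 = 0

Check digit: 0


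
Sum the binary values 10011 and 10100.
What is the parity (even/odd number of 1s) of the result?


10011 = 19
10100 = 20
Sum = 39 = 100111
1s count = 4

even parity (4 ones in 100111)


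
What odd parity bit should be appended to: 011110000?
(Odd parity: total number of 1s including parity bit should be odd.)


Number of 1s in data: 4
Parity bit: 1

1


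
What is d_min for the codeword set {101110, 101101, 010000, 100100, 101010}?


Comparing all pairs, minimum distance: 1
Can detect 0 errors, correct 0 errors

1


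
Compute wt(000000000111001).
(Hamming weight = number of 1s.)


Counting 1s in 000000000111001

4


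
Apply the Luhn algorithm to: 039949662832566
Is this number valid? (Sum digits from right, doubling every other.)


Luhn sum = 76
76 mod 10 = 6

Invalid (Luhn sum mod 10 = 6)


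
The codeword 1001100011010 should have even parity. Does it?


Number of 1s: 6

Yes, parity is correct (6 ones)


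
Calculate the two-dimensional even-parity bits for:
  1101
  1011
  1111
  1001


Row parities: 1100
Column parities: 0000

Row P: 1100, Col P: 0000, Corner: 0


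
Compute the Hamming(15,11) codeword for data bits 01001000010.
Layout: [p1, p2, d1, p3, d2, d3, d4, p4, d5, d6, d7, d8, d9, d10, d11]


Parity bits: p1=0, p2=1, p3=0, p4=0

010010001000010


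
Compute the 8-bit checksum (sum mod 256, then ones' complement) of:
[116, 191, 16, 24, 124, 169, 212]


Sum = 852 mod 256 = 84
Complement = 171

171


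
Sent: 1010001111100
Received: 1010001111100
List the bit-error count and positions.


XOR: 0000000000000

0 errors (received matches sent)


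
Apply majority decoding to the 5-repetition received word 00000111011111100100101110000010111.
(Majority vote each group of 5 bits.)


Groups: 00000, 11101, 11111, 00100, 10111, 00000, 10111
Majority votes: 0110101

0110101


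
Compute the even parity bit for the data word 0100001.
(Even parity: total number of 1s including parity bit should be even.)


Number of 1s in data: 2
Parity bit: 0

0


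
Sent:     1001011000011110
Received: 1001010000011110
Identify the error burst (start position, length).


XOR: 0000001000000000

Burst at position 6, length 1


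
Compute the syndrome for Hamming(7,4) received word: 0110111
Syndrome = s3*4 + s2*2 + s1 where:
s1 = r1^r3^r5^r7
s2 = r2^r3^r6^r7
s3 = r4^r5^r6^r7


s1=1, s2=0, s3=1

Syndrome = 5 (error at position 5)


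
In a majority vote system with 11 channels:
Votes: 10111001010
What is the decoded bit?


Ones: 6 out of 11
Threshold: 6

1 (6/11 voted 1)


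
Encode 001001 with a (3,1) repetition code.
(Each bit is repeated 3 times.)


Each bit -> 3 copies

000000111000000111


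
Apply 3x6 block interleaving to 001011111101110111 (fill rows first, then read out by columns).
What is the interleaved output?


Matrix:
  001011
  111101
  110111
Read columns: 011011110011101111

011011110011101111


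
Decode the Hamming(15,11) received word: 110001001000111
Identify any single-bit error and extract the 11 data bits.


Syndrome = 0: no error detected

Data: 00101000111 (no errors)


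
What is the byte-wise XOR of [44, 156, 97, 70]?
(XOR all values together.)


XOR chain: 44 ^ 156 ^ 97 ^ 70 = 151

151


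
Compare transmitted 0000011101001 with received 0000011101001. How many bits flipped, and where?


XOR: 0000000000000

0 errors (received matches sent)


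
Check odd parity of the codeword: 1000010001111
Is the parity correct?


Number of 1s: 6

No, parity error (6 ones)


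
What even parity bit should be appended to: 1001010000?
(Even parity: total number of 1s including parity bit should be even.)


Number of 1s in data: 3
Parity bit: 1

1


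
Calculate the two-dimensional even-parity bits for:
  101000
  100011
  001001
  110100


Row parities: 0101
Column parities: 110110

Row P: 0101, Col P: 110110, Corner: 0


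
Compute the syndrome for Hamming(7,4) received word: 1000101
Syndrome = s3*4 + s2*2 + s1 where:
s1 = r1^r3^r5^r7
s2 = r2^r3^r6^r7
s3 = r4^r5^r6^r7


s1=1, s2=1, s3=0

Syndrome = 3 (error at position 3)


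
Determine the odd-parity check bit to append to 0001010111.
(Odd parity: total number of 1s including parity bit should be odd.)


Number of 1s in data: 5
Parity bit: 0

0


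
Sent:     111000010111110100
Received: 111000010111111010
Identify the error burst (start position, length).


XOR: 000000000000001110

Burst at position 14, length 3


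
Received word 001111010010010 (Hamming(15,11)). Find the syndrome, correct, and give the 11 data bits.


Syndrome = 9: error at position 9

Data: 11101010010 (corrected bit 9)


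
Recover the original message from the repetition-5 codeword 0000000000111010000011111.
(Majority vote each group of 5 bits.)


Groups: 00000, 00000, 11101, 00000, 11111
Majority votes: 00101

00101


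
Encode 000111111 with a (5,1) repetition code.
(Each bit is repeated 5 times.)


Each bit -> 5 copies

000000000000000111111111111111111111111111111


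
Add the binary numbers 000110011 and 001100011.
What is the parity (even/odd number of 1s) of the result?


000110011 = 51
001100011 = 99
Sum = 150 = 10010110
1s count = 4

even parity (4 ones in 10010110)


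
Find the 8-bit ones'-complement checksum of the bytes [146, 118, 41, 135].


Sum = 440 mod 256 = 184
Complement = 71

71


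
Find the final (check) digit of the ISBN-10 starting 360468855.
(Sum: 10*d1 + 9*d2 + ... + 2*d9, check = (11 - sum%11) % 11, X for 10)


Weighted sum: 245
245 mod 11 = 3

Check digit: 8


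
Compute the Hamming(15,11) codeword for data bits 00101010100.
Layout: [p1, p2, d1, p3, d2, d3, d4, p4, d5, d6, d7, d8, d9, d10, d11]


Parity bits: p1=1, p2=0, p3=0, p4=1

100001011010100


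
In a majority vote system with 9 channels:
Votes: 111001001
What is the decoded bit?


Ones: 5 out of 9
Threshold: 5

1 (5/9 voted 1)


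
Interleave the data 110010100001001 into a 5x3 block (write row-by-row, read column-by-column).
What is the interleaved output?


Matrix:
  110
  010
  100
  001
  001
Read columns: 101001100000011

101001100000011


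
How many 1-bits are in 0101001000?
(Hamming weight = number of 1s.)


Counting 1s in 0101001000

3


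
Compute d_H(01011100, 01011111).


XOR: 00000011
Count of 1s: 2

2


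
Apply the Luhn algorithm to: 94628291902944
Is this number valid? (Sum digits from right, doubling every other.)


Luhn sum = 71
71 mod 10 = 1

Invalid (Luhn sum mod 10 = 1)


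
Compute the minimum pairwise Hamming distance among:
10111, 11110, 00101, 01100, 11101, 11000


Comparing all pairs, minimum distance: 2
Can detect 1 errors, correct 0 errors

2


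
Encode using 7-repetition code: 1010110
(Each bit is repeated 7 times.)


Each bit -> 7 copies

1111111000000011111110000000111111111111110000000


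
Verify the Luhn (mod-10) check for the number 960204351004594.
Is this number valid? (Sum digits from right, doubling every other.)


Luhn sum = 55
55 mod 10 = 5

Invalid (Luhn sum mod 10 = 5)


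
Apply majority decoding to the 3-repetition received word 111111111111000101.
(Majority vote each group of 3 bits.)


Groups: 111, 111, 111, 111, 000, 101
Majority votes: 111101

111101


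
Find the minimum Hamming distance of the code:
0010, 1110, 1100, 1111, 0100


Comparing all pairs, minimum distance: 1
Can detect 0 errors, correct 0 errors

1


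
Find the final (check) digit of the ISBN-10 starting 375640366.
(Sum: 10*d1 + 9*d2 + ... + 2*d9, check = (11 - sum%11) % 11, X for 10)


Weighted sum: 241
241 mod 11 = 10

Check digit: 1


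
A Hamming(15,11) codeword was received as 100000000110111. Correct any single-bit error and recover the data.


Syndrome = 12: error at position 12

Data: 00000111111 (corrected bit 12)


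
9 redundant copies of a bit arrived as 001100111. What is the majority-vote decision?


Ones: 5 out of 9
Threshold: 5

1 (5/9 voted 1)


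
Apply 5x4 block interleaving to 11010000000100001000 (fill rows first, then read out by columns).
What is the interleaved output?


Matrix:
  1101
  0000
  0001
  0000
  1000
Read columns: 10001100000000010100

10001100000000010100


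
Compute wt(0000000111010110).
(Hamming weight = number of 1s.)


Counting 1s in 0000000111010110

6


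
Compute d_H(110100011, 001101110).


XOR: 111001101
Count of 1s: 6

6


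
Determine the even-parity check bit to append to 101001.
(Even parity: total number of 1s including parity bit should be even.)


Number of 1s in data: 3
Parity bit: 1

1


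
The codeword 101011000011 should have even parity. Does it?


Number of 1s: 6

Yes, parity is correct (6 ones)


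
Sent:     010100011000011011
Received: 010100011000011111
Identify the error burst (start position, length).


XOR: 000000000000000100

Burst at position 15, length 1


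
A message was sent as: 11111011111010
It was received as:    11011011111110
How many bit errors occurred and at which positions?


XOR: 00100000000100

2 error(s) at position(s): 2, 11


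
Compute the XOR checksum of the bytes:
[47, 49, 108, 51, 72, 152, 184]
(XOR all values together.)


XOR chain: 47 ^ 49 ^ 108 ^ 51 ^ 72 ^ 152 ^ 184 = 41

41


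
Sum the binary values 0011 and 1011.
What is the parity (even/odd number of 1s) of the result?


0011 = 3
1011 = 11
Sum = 14 = 1110
1s count = 3

odd parity (3 ones in 1110)


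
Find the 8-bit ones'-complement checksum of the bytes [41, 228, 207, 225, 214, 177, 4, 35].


Sum = 1131 mod 256 = 107
Complement = 148

148


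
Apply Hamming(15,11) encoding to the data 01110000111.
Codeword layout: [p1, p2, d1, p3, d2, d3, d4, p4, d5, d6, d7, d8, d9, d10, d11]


Parity bits: p1=0, p2=0, p3=0, p4=1

000011110000111


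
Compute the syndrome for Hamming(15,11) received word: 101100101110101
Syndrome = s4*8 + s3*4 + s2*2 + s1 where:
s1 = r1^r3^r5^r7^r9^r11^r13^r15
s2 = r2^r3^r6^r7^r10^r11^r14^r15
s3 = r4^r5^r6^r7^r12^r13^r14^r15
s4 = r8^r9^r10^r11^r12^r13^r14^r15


s1=1, s2=1, s3=0, s4=1

Syndrome = 11 (error at position 11)


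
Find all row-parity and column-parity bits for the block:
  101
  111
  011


Row parities: 010
Column parities: 001

Row P: 010, Col P: 001, Corner: 1


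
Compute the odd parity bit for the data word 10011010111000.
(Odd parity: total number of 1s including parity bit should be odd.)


Number of 1s in data: 7
Parity bit: 0

0


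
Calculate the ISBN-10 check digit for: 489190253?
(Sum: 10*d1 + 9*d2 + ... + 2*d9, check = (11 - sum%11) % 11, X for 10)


Weighted sum: 274
274 mod 11 = 10

Check digit: 1


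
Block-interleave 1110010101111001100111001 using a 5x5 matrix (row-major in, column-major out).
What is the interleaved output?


Matrix:
  11100
  10101
  11100
  11001
  11001
Read columns: 1111110111111000000001011

1111110111111000000001011


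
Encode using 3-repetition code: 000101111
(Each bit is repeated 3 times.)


Each bit -> 3 copies

000000000111000111111111111


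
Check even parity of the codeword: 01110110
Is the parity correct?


Number of 1s: 5

No, parity error (5 ones)


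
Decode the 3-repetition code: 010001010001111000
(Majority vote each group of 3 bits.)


Groups: 010, 001, 010, 001, 111, 000
Majority votes: 000010

000010


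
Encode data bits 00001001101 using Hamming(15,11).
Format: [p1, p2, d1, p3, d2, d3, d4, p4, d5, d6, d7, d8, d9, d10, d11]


Parity bits: p1=1, p2=1, p3=1, p4=0

110100001001101


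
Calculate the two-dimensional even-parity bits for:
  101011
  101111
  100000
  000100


Row parities: 0111
Column parities: 100000

Row P: 0111, Col P: 100000, Corner: 1


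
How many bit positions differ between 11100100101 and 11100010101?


XOR: 00000110000
Count of 1s: 2

2


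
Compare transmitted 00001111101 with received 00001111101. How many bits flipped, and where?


XOR: 00000000000

0 errors (received matches sent)


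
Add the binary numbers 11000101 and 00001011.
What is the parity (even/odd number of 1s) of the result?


11000101 = 197
00001011 = 11
Sum = 208 = 11010000
1s count = 3

odd parity (3 ones in 11010000)


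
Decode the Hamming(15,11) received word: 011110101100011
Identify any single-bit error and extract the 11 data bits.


Syndrome = 5: error at position 5

Data: 10011100011 (corrected bit 5)


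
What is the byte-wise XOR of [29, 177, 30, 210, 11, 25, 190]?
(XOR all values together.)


XOR chain: 29 ^ 177 ^ 30 ^ 210 ^ 11 ^ 25 ^ 190 = 204

204


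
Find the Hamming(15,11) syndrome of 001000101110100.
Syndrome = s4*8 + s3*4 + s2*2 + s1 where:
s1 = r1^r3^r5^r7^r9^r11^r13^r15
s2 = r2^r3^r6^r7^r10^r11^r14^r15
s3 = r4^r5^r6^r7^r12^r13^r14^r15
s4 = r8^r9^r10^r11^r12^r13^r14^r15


s1=1, s2=0, s3=0, s4=0

Syndrome = 1 (error at position 1)


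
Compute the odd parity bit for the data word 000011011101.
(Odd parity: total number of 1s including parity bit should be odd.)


Number of 1s in data: 6
Parity bit: 1

1


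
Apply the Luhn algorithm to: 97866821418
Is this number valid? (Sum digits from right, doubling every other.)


Luhn sum = 56
56 mod 10 = 6

Invalid (Luhn sum mod 10 = 6)


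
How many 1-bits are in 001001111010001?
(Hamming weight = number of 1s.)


Counting 1s in 001001111010001

7


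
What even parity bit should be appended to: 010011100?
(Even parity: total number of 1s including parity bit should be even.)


Number of 1s in data: 4
Parity bit: 0

0


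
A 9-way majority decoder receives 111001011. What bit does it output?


Ones: 6 out of 9
Threshold: 5

1 (6/9 voted 1)


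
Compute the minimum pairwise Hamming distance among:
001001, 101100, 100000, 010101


Comparing all pairs, minimum distance: 2
Can detect 1 errors, correct 0 errors

2


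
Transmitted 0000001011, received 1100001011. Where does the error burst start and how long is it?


XOR: 1100000000

Burst at position 0, length 2


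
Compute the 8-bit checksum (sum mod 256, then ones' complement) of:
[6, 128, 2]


Sum = 136 mod 256 = 136
Complement = 119

119


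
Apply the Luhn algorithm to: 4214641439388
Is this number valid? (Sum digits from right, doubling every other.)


Luhn sum = 70
70 mod 10 = 0

Valid (Luhn sum mod 10 = 0)


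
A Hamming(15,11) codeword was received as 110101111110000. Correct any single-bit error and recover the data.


Syndrome = 6: error at position 6

Data: 00011110000 (corrected bit 6)


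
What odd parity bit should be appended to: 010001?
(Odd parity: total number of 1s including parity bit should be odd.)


Number of 1s in data: 2
Parity bit: 1

1


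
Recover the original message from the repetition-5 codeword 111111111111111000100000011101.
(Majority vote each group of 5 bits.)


Groups: 11111, 11111, 11111, 00010, 00000, 11101
Majority votes: 111001

111001


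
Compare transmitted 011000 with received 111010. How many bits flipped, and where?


XOR: 100010

2 error(s) at position(s): 0, 4


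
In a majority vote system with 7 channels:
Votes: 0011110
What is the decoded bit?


Ones: 4 out of 7
Threshold: 4

1 (4/7 voted 1)


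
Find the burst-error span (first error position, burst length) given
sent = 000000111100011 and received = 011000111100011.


XOR: 011000000000000

Burst at position 1, length 2


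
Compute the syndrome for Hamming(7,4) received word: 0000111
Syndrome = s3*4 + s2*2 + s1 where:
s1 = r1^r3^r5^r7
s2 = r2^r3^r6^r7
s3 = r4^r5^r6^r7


s1=0, s2=0, s3=1

Syndrome = 4 (error at position 4)


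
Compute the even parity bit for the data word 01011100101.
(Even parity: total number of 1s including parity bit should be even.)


Number of 1s in data: 6
Parity bit: 0

0


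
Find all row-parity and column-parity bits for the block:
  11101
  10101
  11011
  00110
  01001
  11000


Row parities: 010000
Column parities: 00100

Row P: 010000, Col P: 00100, Corner: 1


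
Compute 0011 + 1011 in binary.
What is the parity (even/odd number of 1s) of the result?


0011 = 3
1011 = 11
Sum = 14 = 1110
1s count = 3

odd parity (3 ones in 1110)


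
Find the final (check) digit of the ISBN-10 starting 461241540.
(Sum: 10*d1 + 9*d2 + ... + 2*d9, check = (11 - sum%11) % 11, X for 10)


Weighted sum: 177
177 mod 11 = 1

Check digit: X


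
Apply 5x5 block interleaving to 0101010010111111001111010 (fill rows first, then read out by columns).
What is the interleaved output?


Matrix:
  01010
  10010
  11111
  10011
  11010
Read columns: 0111110101001001111100110

0111110101001001111100110


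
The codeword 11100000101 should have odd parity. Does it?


Number of 1s: 5

Yes, parity is correct (5 ones)


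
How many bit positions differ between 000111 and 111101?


XOR: 111010
Count of 1s: 4

4


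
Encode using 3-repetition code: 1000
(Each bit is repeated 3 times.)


Each bit -> 3 copies

111000000000


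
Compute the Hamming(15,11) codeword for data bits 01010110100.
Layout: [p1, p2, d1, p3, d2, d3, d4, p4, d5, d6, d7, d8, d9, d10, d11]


Parity bits: p1=0, p2=1, p3=1, p4=1

010110110110100


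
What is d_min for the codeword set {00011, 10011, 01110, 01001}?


Comparing all pairs, minimum distance: 1
Can detect 0 errors, correct 0 errors

1


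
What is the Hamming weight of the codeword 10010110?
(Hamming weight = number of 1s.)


Counting 1s in 10010110

4


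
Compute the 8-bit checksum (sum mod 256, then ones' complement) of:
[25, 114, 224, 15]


Sum = 378 mod 256 = 122
Complement = 133

133


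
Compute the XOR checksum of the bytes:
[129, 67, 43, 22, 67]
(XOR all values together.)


XOR chain: 129 ^ 67 ^ 43 ^ 22 ^ 67 = 188

188


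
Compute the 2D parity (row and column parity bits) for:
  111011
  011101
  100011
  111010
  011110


Row parities: 10100
Column parities: 100001

Row P: 10100, Col P: 100001, Corner: 0


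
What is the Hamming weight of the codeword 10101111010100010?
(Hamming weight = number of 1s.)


Counting 1s in 10101111010100010

9


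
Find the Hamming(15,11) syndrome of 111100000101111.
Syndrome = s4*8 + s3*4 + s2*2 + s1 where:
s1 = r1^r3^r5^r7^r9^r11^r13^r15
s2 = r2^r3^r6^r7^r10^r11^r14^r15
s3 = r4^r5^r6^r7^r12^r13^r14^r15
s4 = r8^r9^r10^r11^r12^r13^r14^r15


s1=0, s2=1, s3=1, s4=1

Syndrome = 14 (error at position 14)


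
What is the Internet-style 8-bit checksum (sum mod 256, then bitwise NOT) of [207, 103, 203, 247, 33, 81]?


Sum = 874 mod 256 = 106
Complement = 149

149


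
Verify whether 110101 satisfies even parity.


Number of 1s: 4

Yes, parity is correct (4 ones)


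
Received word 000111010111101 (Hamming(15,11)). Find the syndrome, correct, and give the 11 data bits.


Syndrome = 0: no error detected

Data: 01100111101 (no errors)


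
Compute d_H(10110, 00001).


XOR: 10111
Count of 1s: 4

4


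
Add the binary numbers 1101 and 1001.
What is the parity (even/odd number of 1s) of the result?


1101 = 13
1001 = 9
Sum = 22 = 10110
1s count = 3

odd parity (3 ones in 10110)


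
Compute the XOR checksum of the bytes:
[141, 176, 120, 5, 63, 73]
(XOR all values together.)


XOR chain: 141 ^ 176 ^ 120 ^ 5 ^ 63 ^ 73 = 54

54


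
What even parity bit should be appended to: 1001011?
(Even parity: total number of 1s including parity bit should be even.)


Number of 1s in data: 4
Parity bit: 0

0


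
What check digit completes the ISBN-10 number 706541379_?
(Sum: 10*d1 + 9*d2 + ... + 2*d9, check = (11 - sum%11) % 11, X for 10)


Weighted sum: 233
233 mod 11 = 2

Check digit: 9


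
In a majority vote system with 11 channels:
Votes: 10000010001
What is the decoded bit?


Ones: 3 out of 11
Threshold: 6

0 (3/11 voted 1)


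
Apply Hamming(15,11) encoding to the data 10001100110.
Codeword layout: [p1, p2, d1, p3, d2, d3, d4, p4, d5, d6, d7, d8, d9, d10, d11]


Parity bits: p1=1, p2=1, p3=0, p4=0

111000001100110


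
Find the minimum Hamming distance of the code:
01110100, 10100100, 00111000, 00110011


Comparing all pairs, minimum distance: 3
Can detect 2 errors, correct 1 errors

3


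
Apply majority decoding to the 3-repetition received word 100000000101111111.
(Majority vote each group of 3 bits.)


Groups: 100, 000, 000, 101, 111, 111
Majority votes: 000111

000111


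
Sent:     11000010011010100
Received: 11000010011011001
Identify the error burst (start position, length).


XOR: 00000000000001101

Burst at position 13, length 4


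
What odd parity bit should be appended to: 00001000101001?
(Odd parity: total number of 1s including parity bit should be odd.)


Number of 1s in data: 4
Parity bit: 1

1


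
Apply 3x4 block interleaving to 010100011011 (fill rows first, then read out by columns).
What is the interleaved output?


Matrix:
  0101
  0001
  1011
Read columns: 001100001111

001100001111


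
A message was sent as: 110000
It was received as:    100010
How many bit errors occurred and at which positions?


XOR: 010010

2 error(s) at position(s): 1, 4


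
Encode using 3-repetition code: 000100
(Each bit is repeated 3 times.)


Each bit -> 3 copies

000000000111000000


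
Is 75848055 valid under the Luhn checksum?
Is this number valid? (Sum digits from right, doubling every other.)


Luhn sum = 34
34 mod 10 = 4

Invalid (Luhn sum mod 10 = 4)


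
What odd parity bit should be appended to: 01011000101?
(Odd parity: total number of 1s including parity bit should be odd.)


Number of 1s in data: 5
Parity bit: 0

0
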